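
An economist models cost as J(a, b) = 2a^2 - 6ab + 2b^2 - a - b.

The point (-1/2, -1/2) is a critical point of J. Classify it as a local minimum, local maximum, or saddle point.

saddle point

The Hessian of J is constant: H = [[4, -6], [-6, 4]].
det(H) = 4·4 − (-6)² = -20.
Since det(H) < 0, H is indefinite and the critical point is a saddle point.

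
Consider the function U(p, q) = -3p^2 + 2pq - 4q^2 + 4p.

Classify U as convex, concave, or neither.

U is quadratic, so its Hessian is the constant matrix H = [[-6, 2], [2, -8]].
det(H) = 44, tr(H) = -14.
det(H) > 0 and tr(H) < 0, so H is negative definite everywhere: concave.

concave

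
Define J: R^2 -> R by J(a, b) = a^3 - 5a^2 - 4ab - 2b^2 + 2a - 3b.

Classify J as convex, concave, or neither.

The term a^3 is cubic, so the Hessian is not constant.
∂²J/∂a² = 6a - 10, which takes both signs as a varies (negative for sufficiently negative a). A diagonal entry of the Hessian changing sign means the Hessian is neither positive- nor negative-semidefinite on all of R^2.

neither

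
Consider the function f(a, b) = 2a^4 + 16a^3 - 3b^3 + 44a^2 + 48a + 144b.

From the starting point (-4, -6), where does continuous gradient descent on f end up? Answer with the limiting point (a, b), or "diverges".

(-3, -4)

f is separable, so gradient descent decouples: a follows -∂f/∂a, b follows -∂f/∂b.
∂f/∂a = 8(a + 1)(a + 2)(a + 3); at a=-4 this is -48, so a increases.
∂f/∂b = -9(b - 4)(b + 4); at b=-6 this is -180, so b increases.
a converges to its nearest critical value -3 (a local min of the a-part); b converges to -4. The iterate converges to (-3, -4).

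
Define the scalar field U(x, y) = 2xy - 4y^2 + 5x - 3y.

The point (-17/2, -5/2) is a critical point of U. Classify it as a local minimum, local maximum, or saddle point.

saddle point

The Hessian of U is constant: H = [[0, 2], [2, -8]].
det(H) = 0·(-8) − 2² = -4.
Since det(H) < 0, H is indefinite and the critical point is a saddle point.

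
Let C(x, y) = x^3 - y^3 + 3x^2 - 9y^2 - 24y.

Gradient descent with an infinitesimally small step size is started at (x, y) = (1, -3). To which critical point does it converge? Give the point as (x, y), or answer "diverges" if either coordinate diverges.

C is separable, so gradient descent decouples: x follows -∂C/∂x, y follows -∂C/∂y.
∂C/∂x = 3x(x + 2); at x=1 this is 9, so x decreases.
∂C/∂y = -3(y + 2)(y + 4); at y=-3 this is 3, so y decreases.
x converges to its nearest critical value 0 (a local min of the x-part); y converges to -4. The iterate converges to (0, -4).

(0, -4)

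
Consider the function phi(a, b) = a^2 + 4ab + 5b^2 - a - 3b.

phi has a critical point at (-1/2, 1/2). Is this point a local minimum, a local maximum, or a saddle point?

local minimum

The Hessian of phi is constant: H = [[2, 4], [4, 10]].
det(H) = 2·10 − 4² = 4.
det(H) > 0 and tr(H) = 12 > 0, so H is positive definite and the point is a local minimum.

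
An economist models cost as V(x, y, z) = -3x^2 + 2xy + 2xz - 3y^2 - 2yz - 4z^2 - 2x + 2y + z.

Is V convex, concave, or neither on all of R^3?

V is quadratic, so its Hessian is the constant matrix H = [[-6, 2, 2], [2, -6, -2], [2, -2, -8]].
Leading principal minors: -6, 32, -224.
Signs alternate −, +, − ⇒ H ≺ 0 ⇒ concave.

concave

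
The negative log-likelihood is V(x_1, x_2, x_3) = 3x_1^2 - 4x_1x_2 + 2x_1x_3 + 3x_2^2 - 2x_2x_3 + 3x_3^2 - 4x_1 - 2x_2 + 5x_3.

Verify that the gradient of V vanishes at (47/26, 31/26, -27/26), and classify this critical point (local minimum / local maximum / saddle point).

∇V = (6x_1 - 4x_2 + 2x_3 - 4, -4x_1 + 6x_2 - 2x_3 - 2, 2x_1 - 2x_2 + 6x_3 + 5); substituting (47/26, 31/26, -27/26) gives ∇V = (0, 0, 0), so (47/26, 31/26, -27/26) is indeed a critical point.
The Hessian is constant: H = [[6, -4, 2], [-4, 6, -2], [2, -2, 6]].
Leading principal minors: Δ₁ = 6, Δ₂ = 20, Δ₃ = 104.
All leading minors are positive, so H is positive definite: a local minimum.

local minimum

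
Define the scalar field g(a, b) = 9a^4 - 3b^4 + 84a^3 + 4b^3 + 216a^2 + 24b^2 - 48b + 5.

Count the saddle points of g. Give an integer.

5

g separates as a function of a plus a function of b, so ∇g=0 decouples.
∂g/∂a = 36a(a + 3)(a + 4) = 0 at a ∈ {-4, -3, 0}; ∂g/∂b = -12(b - 2)(b - 1)(b + 2) = 0 at b ∈ {-2, 1, 2}.
The Hessian is diagonal: diag(g_aa, g_bb). Second derivatives: g_aa(-4)=144, g_aa(-3)=-108, g_aa(0)=432; g_bb(-2)=-144, g_bb(1)=36, g_bb(2)=-48.
Saddle points occur where the two diagonal entries have opposite signs: (-4, -2), (-4, 2), (-3, 1), (0, -2), (0, 2). Count: 5.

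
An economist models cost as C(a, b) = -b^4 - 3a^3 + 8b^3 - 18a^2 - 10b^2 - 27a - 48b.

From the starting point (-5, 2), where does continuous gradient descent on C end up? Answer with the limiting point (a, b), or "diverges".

(-3, 3)

C is separable, so gradient descent decouples: a follows -∂C/∂a, b follows -∂C/∂b.
∂C/∂a = -9(a + 1)(a + 3); at a=-5 this is -72, so a increases.
∂C/∂b = -4(b - 4)(b - 3)(b + 1); at b=2 this is -24, so b increases.
a converges to its nearest critical value -3 (a local min of the a-part); b converges to 3. The iterate converges to (-3, 3).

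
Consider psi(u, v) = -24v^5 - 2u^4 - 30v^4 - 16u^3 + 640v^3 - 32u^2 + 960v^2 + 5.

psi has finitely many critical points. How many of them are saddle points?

6

psi separates as a function of u plus a function of v, so ∇psi=0 decouples.
∂psi/∂u = -8u(u + 2)(u + 4) = 0 at u ∈ {-4, -2, 0}; ∂psi/∂v = -120v(v - 4)(v + 1)(v + 4) = 0 at v ∈ {-4, -1, 0, 4}.
The Hessian is diagonal: diag(psi_uu, psi_vv). Second derivatives: psi_uu(-4)=-64, psi_uu(-2)=32, psi_uu(0)=-64; psi_vv(-4)=11520, psi_vv(-1)=-1800, psi_vv(0)=1920, psi_vv(4)=-19200.
Saddle points occur where the two diagonal entries have opposite signs: (-4, -4), (-4, 0), (-2, -1), (-2, 4), (0, -4), (0, 0). Count: 6.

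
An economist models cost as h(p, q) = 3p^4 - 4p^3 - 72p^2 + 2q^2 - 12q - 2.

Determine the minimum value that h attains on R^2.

-660

h(p,q) separates as A(p) + B(q) − 2, so its minimum is min A + min B − 2.
A'(p) = 12p(p - 4)(p + 3) vanishes at p ∈ {-3, 0, 4}; B'(q) = 4q - 12 vanishes at q ∈ {3}.
Local minima of A (where A''>0): A(-3)=-297, A(4)=-640. Local minima of B: B(3)=-18.
So the global minimum of h is A(4) + B(3) − 2 = -640 − 18 − 2 = -660, attained at (4, 3).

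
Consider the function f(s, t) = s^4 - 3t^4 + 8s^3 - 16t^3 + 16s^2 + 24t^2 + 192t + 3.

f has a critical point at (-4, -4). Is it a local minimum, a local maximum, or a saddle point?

The mixed partial ∂²f/∂s∂t is 0, so the Hessian at any point is diag(f_ss, f_tt) = diag(4(3s^2 + 12s + 8), 12(-3t^2 - 8t + 4)).
At (-4, -4): H = diag(32, -144).
The eigenvalues have opposite signs, so H is indefinite: a saddle point.

saddle point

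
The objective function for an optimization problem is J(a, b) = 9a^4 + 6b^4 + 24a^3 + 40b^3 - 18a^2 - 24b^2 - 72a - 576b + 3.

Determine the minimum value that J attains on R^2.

J(a,b) separates as P(a) + Q(b) + 3, so its minimum is min P + min Q + 3.
P'(a) = 36(a - 1)(a + 1)(a + 2) vanishes at a ∈ {-2, -1, 1}; Q'(b) = 24(b - 2)(b + 3)(b + 4) vanishes at b ∈ {-4, -3, 2}.
Local minima of P (where P''>0): P(-2)=24, P(1)=-57. Local minima of Q: Q(-4)=896, Q(2)=-832.
So the global minimum of J is P(1) + Q(2) + 3 = -57 − 832 + 3 = -886, attained at (1, 2).

-886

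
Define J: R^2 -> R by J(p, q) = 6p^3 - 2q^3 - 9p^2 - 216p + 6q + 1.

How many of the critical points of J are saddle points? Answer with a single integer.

J separates as a function of p plus a function of q, so ∇J=0 decouples.
∂J/∂p = 18(p - 4)(p + 3) = 0 at p ∈ {-3, 4}; ∂J/∂q = -6(q - 1)(q + 1) = 0 at q ∈ {-1, 1}.
The Hessian is diagonal: diag(J_pp, J_qq). Second derivatives: J_pp(-3)=-126, J_pp(4)=126; J_qq(-1)=12, J_qq(1)=-12.
Saddle points occur where the two diagonal entries have opposite signs: (-3, -1), (4, 1). Count: 2.

2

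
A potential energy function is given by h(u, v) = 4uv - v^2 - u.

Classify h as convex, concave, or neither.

neither

h is quadratic, so its Hessian is the constant matrix H = [[0, 4], [4, -2]].
det(H) = -16, tr(H) = -2.
det(H) < 0, so H is indefinite: neither convex nor concave.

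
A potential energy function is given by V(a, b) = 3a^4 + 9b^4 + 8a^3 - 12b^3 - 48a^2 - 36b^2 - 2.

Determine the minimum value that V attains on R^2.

-610

V(a,b) separates as P(a) + Q(b) − 2, so its minimum is min P + min Q − 2.
P'(a) = 12a(a - 2)(a + 4) vanishes at a ∈ {-4, 0, 2}; Q'(b) = 36b(b - 2)(b + 1) vanishes at b ∈ {-1, 0, 2}.
Local minima of P (where P''>0): P(-4)=-512, P(2)=-80. Local minima of Q: Q(-1)=-15, Q(2)=-96.
So the global minimum of V is P(-4) + Q(2) − 2 = -512 − 96 − 2 = -610, attained at (-4, 2).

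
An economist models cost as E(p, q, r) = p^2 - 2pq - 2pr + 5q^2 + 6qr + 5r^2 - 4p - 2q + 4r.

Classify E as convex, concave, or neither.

E is quadratic, so its Hessian is the constant matrix H = [[2, -2, -2], [-2, 10, 6], [-2, 6, 10]].
Leading principal minors: 2, 16, 96.
All positive ⇒ H ≻ 0 ⇒ convex.

convex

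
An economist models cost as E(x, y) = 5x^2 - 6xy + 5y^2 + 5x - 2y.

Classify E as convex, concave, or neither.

convex

E is quadratic, so its Hessian is the constant matrix H = [[10, -6], [-6, 10]].
det(H) = 64, tr(H) = 20.
det(H) > 0 and tr(H) > 0, so H is positive definite everywhere: convex.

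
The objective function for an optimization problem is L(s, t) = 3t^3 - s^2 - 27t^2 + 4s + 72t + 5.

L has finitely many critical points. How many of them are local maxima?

L separates as a function of s plus a function of t, so ∇L=0 decouples.
∂L/∂s = -2(s - 2) = 0 at s ∈ {2}; ∂L/∂t = 9(t - 4)(t - 2) = 0 at t ∈ {2, 4}.
The Hessian is diagonal: diag(L_ss, L_tt). Second derivatives: L_ss(2)=-2; L_tt(2)=-18, L_tt(4)=18.
Local maxima occur where both diagonal entries negative: (2, 2). Count: 1.

1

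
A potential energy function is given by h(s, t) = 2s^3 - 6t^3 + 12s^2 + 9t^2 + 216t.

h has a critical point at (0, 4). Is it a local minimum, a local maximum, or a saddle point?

saddle point

The mixed partial ∂²h/∂s∂t is 0, so the Hessian at any point is diag(h_ss, h_tt) = diag(12(s + 2), 18(-2t + 1)).
At (0, 4): H = diag(24, -126).
The eigenvalues have opposite signs, so H is indefinite: a saddle point.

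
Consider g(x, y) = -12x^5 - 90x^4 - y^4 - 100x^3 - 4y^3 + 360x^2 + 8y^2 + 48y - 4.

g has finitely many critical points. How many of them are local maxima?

g separates as a function of x plus a function of y, so ∇g=0 decouples.
∂g/∂x = -60x(x - 1)(x + 3)(x + 4) = 0 at x ∈ {-4, -3, 0, 1}; ∂g/∂y = -4(y - 2)(y + 2)(y + 3) = 0 at y ∈ {-3, -2, 2}.
The Hessian is diagonal: diag(g_xx, g_yy). Second derivatives: g_xx(-4)=1200, g_xx(-3)=-720, g_xx(0)=720, g_xx(1)=-1200; g_yy(-3)=-20, g_yy(-2)=16, g_yy(2)=-80.
Local maxima occur where both diagonal entries negative: (-3, -3), (-3, 2), (1, -3), (1, 2). Count: 4.

4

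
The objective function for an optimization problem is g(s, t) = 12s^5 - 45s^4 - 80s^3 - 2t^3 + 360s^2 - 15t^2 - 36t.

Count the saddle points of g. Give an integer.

4

g separates as a function of s plus a function of t, so ∇g=0 decouples.
∂g/∂s = 60s(s - 3)(s - 2)(s + 2) = 0 at s ∈ {-2, 0, 2, 3}; ∂g/∂t = -6(t + 2)(t + 3) = 0 at t ∈ {-3, -2}.
The Hessian is diagonal: diag(g_ss, g_tt). Second derivatives: g_ss(-2)=-2400, g_ss(0)=720, g_ss(2)=-480, g_ss(3)=900; g_tt(-3)=6, g_tt(-2)=-6.
Saddle points occur where the two diagonal entries have opposite signs: (-2, -3), (0, -2), (2, -3), (3, -2). Count: 4.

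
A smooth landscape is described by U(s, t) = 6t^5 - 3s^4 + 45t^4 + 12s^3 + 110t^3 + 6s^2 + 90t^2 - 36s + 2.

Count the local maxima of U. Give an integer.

4

U separates as a function of s plus a function of t, so ∇U=0 decouples.
∂U/∂s = -12(s - 3)(s - 1)(s + 1) = 0 at s ∈ {-1, 1, 3}; ∂U/∂t = 30t(t + 1)(t + 2)(t + 3) = 0 at t ∈ {-3, -2, -1, 0}.
The Hessian is diagonal: diag(U_ss, U_tt). Second derivatives: U_ss(-1)=-96, U_ss(1)=48, U_ss(3)=-96; U_tt(-3)=-180, U_tt(-2)=60, U_tt(-1)=-60, U_tt(0)=180.
Local maxima occur where both diagonal entries negative: (-1, -3), (-1, -1), (3, -3), (3, -1). Count: 4.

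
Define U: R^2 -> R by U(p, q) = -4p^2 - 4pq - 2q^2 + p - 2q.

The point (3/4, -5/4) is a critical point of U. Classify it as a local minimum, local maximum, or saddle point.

local maximum

The Hessian of U is constant: H = [[-8, -4], [-4, -4]].
det(H) = (-8)·(-4) − (-4)² = 16.
det(H) > 0 and tr(H) = -12 < 0, so H is negative definite and the point is a local maximum.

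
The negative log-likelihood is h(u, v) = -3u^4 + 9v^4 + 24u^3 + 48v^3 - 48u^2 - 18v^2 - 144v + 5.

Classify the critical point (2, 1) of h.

local minimum

The mixed partial ∂²h/∂u∂v is 0, so the Hessian at any point is diag(h_uu, h_vv) = diag(12(-3u^2 + 12u - 8), 36(3v^2 + 8v - 1)).
At (2, 1): H = diag(48, 360).
Both eigenvalues are positive, so H is positive definite: a local minimum.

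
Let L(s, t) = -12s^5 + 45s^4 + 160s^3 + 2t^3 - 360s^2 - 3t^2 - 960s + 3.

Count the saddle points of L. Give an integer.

L separates as a function of s plus a function of t, so ∇L=0 decouples.
∂L/∂s = -60(s - 4)(s - 2)(s + 1)(s + 2) = 0 at s ∈ {-2, -1, 2, 4}; ∂L/∂t = 6t(t - 1) = 0 at t ∈ {0, 1}.
The Hessian is diagonal: diag(L_ss, L_tt). Second derivatives: L_ss(-2)=1440, L_ss(-1)=-900, L_ss(2)=1440, L_ss(4)=-3600; L_tt(0)=-6, L_tt(1)=6.
Saddle points occur where the two diagonal entries have opposite signs: (-2, 0), (-1, 1), (2, 0), (4, 1). Count: 4.

4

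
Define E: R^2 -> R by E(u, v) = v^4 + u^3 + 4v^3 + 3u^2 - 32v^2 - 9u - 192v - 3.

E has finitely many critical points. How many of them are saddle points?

3

E separates as a function of u plus a function of v, so ∇E=0 decouples.
∂E/∂u = 3(u - 1)(u + 3) = 0 at u ∈ {-3, 1}; ∂E/∂v = 4(v - 4)(v + 3)(v + 4) = 0 at v ∈ {-4, -3, 4}.
The Hessian is diagonal: diag(E_uu, E_vv). Second derivatives: E_uu(-3)=-12, E_uu(1)=12; E_vv(-4)=32, E_vv(-3)=-28, E_vv(4)=224.
Saddle points occur where the two diagonal entries have opposite signs: (-3, -4), (-3, 4), (1, -3). Count: 3.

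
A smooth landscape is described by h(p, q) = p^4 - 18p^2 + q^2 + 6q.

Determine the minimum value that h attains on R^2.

-90

h(p,q) separates as A(p) + B(q), so its minimum is min A + min B.
A'(p) = 4p(p - 3)(p + 3) vanishes at p ∈ {-3, 0, 3}; B'(q) = 2q + 6 vanishes at q ∈ {-3}.
Local minima of A (where A''>0): A(-3)=-81, A(3)=-81. Local minima of B: B(-3)=-9.
So the global minimum of h is A(-3) + B(-3) = -81 − 9 = -90, attained at (-3, -3).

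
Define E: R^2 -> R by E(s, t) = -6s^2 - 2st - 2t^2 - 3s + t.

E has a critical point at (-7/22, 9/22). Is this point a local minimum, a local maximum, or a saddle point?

local maximum

The Hessian of E is constant: H = [[-12, -2], [-2, -4]].
det(H) = (-12)·(-4) − (-2)² = 44.
det(H) > 0 and tr(H) = -16 < 0, so H is negative definite and the point is a local maximum.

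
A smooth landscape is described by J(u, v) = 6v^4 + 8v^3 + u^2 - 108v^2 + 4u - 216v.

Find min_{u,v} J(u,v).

-922

J(u,v) separates as P(u) + Q(v), so its minimum is min P + min Q.
P'(u) = 2u + 4 vanishes at u ∈ {-2}; Q'(v) = 24(v - 3)(v + 1)(v + 3) vanishes at v ∈ {-3, -1, 3}.
Local minima of P (where P''>0): P(-2)=-4. Local minima of Q: Q(-3)=-54, Q(3)=-918.
So the global minimum of J is P(-2) + Q(3) = -4 − 918 = -922, attained at (-2, 3).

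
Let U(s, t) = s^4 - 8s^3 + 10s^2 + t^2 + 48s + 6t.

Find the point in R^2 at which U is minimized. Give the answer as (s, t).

(-1, -3)

U(s,t) separates as P(s) + Q(t), so its minimum is min P + min Q.
P'(s) = 4(s - 4)(s - 3)(s + 1) vanishes at s ∈ {-1, 3, 4}; Q'(t) = 2(t + 3) vanishes at t ∈ {-3}.
Local minima of P (where P''>0): P(-1)=-29, P(4)=96. Local minima of Q: Q(-3)=-9.
So the global minimum of U is P(-1) + Q(-3) = -29 − 9 = -38, attained at (-1, -3).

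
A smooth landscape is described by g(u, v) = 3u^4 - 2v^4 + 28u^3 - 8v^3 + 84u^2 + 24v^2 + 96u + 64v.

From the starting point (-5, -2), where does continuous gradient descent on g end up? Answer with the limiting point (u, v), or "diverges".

(-4, -1)

g is separable, so gradient descent decouples: u follows -∂g/∂u, v follows -∂g/∂v.
∂g/∂u = 12(u + 1)(u + 2)(u + 4); at u=-5 this is -144, so u increases.
∂g/∂v = -8(v - 2)(v + 1)(v + 4); at v=-2 this is -64, so v increases.
u converges to its nearest critical value -4 (a local min of the u-part); v converges to -1. The iterate converges to (-4, -1).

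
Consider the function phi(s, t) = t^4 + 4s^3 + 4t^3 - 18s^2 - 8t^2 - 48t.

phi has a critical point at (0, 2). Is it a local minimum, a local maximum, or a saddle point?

The mixed partial ∂²phi/∂s∂t is 0, so the Hessian at any point is diag(phi_ss, phi_tt) = diag(12(2s - 3), 4(3t^2 + 6t - 4)).
At (0, 2): H = diag(-36, 80).
The eigenvalues have opposite signs, so H is indefinite: a saddle point.

saddle point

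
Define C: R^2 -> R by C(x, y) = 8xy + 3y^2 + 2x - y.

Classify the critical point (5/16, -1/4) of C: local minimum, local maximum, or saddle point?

saddle point

The Hessian of C is constant: H = [[0, 8], [8, 6]].
det(H) = 0·6 − 8² = -64.
Since det(H) < 0, H is indefinite and the critical point is a saddle point.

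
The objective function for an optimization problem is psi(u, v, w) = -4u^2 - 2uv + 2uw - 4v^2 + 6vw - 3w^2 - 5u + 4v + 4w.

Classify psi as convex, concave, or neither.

psi is quadratic, so its Hessian is the constant matrix H = [[-8, -2, 2], [-2, -8, 6], [2, 6, -6]].
Leading principal minors: -8, 60, -88.
Signs alternate −, +, − ⇒ H ≺ 0 ⇒ concave.

concave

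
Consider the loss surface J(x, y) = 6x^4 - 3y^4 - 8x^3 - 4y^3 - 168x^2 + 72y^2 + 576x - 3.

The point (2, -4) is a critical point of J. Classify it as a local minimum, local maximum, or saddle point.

local maximum

The mixed partial ∂²J/∂x∂y is 0, so the Hessian at any point is diag(J_xx, J_yy) = diag(24(3x^2 - 2x - 14), 12(-3y^2 - 2y + 12)).
At (2, -4): H = diag(-144, -336).
Both eigenvalues are negative, so H is negative definite: a local maximum.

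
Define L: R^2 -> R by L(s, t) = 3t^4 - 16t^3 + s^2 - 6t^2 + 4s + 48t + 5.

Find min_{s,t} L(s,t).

L(s,t) separates as P(s) + Q(t) + 5, so its minimum is min P + min Q + 5.
P'(s) = 2s + 4 vanishes at s ∈ {-2}; Q'(t) = 12(t - 4)(t - 1)(t + 1) vanishes at t ∈ {-1, 1, 4}.
Local minima of P (where P''>0): P(-2)=-4. Local minima of Q: Q(-1)=-35, Q(4)=-160.
So the global minimum of L is P(-2) + Q(4) + 5 = -4 − 160 + 5 = -159, attained at (-2, 4).

-159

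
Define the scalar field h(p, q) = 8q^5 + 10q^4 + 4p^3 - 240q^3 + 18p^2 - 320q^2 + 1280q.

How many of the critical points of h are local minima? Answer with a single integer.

h separates as a function of p plus a function of q, so ∇h=0 decouples.
∂h/∂p = 12p(p + 3) = 0 at p ∈ {-3, 0}; ∂h/∂q = 40(q - 4)(q - 1)(q + 2)(q + 4) = 0 at q ∈ {-4, -2, 1, 4}.
The Hessian is diagonal: diag(h_pp, h_qq). Second derivatives: h_pp(-3)=-36, h_pp(0)=36; h_qq(-4)=-3200, h_qq(-2)=1440, h_qq(1)=-1800, h_qq(4)=5760.
Local minima occur where both diagonal entries positive: (0, -2), (0, 4). Count: 2.

2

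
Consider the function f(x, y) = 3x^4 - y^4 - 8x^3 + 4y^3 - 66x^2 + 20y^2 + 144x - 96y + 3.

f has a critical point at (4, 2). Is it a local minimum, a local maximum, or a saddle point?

local minimum

The mixed partial ∂²f/∂x∂y is 0, so the Hessian at any point is diag(f_xx, f_yy) = diag(12(3x^2 - 4x - 11), 4(-3y^2 + 6y + 10)).
At (4, 2): H = diag(252, 40).
Both eigenvalues are positive, so H is positive definite: a local minimum.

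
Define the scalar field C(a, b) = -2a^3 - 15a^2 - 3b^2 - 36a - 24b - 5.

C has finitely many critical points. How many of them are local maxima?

C separates as a function of a plus a function of b, so ∇C=0 decouples.
∂C/∂a = -6(a + 2)(a + 3) = 0 at a ∈ {-3, -2}; ∂C/∂b = -6(b + 4) = 0 at b ∈ {-4}.
The Hessian is diagonal: diag(C_aa, C_bb). Second derivatives: C_aa(-3)=6, C_aa(-2)=-6; C_bb(-4)=-6.
Local maxima occur where both diagonal entries negative: (-2, -4). Count: 1.

1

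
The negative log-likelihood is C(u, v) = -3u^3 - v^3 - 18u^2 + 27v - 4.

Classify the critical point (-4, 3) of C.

saddle point

The mixed partial ∂²C/∂u∂v is 0, so the Hessian at any point is diag(C_uu, C_vv) = diag(-18(u + 2), -6v).
At (-4, 3): H = diag(36, -18).
The eigenvalues have opposite signs, so H is indefinite: a saddle point.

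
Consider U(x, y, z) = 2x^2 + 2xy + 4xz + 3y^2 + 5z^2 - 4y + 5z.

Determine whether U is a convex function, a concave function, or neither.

U is quadratic, so its Hessian is the constant matrix H = [[4, 2, 4], [2, 6, 0], [4, 0, 10]].
Leading principal minors: 4, 20, 104.
All positive ⇒ H ≻ 0 ⇒ convex.

convex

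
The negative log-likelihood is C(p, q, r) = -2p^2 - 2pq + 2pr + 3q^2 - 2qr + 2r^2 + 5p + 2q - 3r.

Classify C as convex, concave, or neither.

neither

C is quadratic, so its Hessian is the constant matrix H = [[-4, -2, 2], [-2, 6, -2], [2, -2, 4]].
Leading principal minors: -4, -28, -104.
Neither pattern holds ⇒ H is indefinite ⇒ neither convex nor concave.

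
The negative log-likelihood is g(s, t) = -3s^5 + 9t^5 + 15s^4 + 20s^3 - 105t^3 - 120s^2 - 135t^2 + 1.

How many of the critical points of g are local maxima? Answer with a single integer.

4

g separates as a function of s plus a function of t, so ∇g=0 decouples.
∂g/∂s = -15s(s - 4)(s - 2)(s + 2) = 0 at s ∈ {-2, 0, 2, 4}; ∂g/∂t = 45t(t - 3)(t + 1)(t + 2) = 0 at t ∈ {-2, -1, 0, 3}.
The Hessian is diagonal: diag(g_ss, g_tt). Second derivatives: g_ss(-2)=720, g_ss(0)=-240, g_ss(2)=240, g_ss(4)=-720; g_tt(-2)=-450, g_tt(-1)=180, g_tt(0)=-270, g_tt(3)=2700.
Local maxima occur where both diagonal entries negative: (0, -2), (0, 0), (4, -2), (4, 0). Count: 4.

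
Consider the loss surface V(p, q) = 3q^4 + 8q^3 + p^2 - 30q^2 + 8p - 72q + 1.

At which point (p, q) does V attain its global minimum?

(-4, 2)

V(p,q) separates as A(p) + B(q) + 1, so its minimum is min A + min B + 1.
A'(p) = 2p + 8 vanishes at p ∈ {-4}; B'(q) = 12(q - 2)(q + 1)(q + 3) vanishes at q ∈ {-3, -1, 2}.
Local minima of A (where A''>0): A(-4)=-16. Local minima of B: B(-3)=-27, B(2)=-152.
So the global minimum of V is A(-4) + B(2) + 1 = -16 − 152 + 1 = -167, attained at (-4, 2).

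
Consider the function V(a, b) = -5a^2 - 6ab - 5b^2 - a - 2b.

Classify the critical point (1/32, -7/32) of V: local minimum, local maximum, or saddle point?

The Hessian of V is constant: H = [[-10, -6], [-6, -10]].
det(H) = (-10)·(-10) − (-6)² = 64.
det(H) > 0 and tr(H) = -20 < 0, so H is negative definite and the point is a local maximum.

local maximum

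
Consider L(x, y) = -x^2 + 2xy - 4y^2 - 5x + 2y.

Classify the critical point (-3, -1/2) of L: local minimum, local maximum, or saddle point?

local maximum

The Hessian of L is constant: H = [[-2, 2], [2, -8]].
det(H) = (-2)·(-8) − 2² = 12.
det(H) > 0 and tr(H) = -10 < 0, so H is negative definite and the point is a local maximum.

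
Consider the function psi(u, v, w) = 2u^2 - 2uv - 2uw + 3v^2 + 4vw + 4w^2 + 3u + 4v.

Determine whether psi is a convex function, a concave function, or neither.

convex

psi is quadratic, so its Hessian is the constant matrix H = [[4, -2, -2], [-2, 6, 4], [-2, 4, 8]].
Leading principal minors: 4, 20, 104.
All positive ⇒ H ≻ 0 ⇒ convex.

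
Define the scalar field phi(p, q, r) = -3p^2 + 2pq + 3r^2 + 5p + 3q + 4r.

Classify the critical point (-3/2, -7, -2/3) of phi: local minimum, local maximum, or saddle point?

The Hessian is constant: H = [[-6, 2, 0], [2, 0, 0], [0, 0, 6]].
Leading principal minors: Δ₁ = -6, Δ₂ = -4, Δ₃ = -24.
The minors fit neither the all-positive nor the alternating-sign pattern, so H is indefinite: a saddle point.

saddle point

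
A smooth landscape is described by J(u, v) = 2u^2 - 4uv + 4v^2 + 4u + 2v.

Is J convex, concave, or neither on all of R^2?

convex

J is quadratic, so its Hessian is the constant matrix H = [[4, -4], [-4, 8]].
det(H) = 16, tr(H) = 12.
det(H) > 0 and tr(H) > 0, so H is positive definite everywhere: convex.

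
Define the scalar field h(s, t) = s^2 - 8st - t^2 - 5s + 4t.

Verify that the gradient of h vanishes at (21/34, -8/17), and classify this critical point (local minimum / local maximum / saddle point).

saddle point

∇h = (2s - 8t - 5, -8s - 2t + 4); substituting (21/34, -8/17) gives ∇h = (0, 0), so (21/34, -8/17) is indeed a critical point.
The Hessian of h is constant: H = [[2, -8], [-8, -2]].
det(H) = 2·(-2) − (-8)² = -68.
Since det(H) < 0, H is indefinite and the critical point is a saddle point.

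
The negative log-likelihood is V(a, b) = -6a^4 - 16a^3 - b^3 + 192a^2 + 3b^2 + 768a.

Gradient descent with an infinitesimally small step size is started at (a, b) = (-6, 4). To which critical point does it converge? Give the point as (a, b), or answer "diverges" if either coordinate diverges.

diverges

V is separable, so gradient descent decouples: a follows -∂V/∂a, b follows -∂V/∂b.
∂V/∂a = -24(a - 4)(a + 2)(a + 4); at a=-6 this is 1920, so a decreases.
∂V/∂b = -3b(b - 2); at b=4 this is -24, so b increases.
The a-coordinate has no critical point in that direction and runs off to infinity.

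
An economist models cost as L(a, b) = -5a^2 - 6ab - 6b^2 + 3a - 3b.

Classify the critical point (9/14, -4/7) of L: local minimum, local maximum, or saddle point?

The Hessian of L is constant: H = [[-10, -6], [-6, -12]].
det(H) = (-10)·(-12) − (-6)² = 84.
det(H) > 0 and tr(H) = -22 < 0, so H is negative definite and the point is a local maximum.

local maximum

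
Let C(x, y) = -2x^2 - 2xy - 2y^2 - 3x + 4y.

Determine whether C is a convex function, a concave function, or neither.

concave

C is quadratic, so its Hessian is the constant matrix H = [[-4, -2], [-2, -4]].
det(H) = 12, tr(H) = -8.
det(H) > 0 and tr(H) < 0, so H is negative definite everywhere: concave.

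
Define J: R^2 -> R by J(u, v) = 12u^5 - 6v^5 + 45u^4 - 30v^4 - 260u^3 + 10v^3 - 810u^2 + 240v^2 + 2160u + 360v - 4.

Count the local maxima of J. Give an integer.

J separates as a function of u plus a function of v, so ∇J=0 decouples.
∂J/∂u = 60(u - 3)(u - 1)(u + 3)(u + 4) = 0 at u ∈ {-4, -3, 1, 3}; ∂J/∂v = -30(v - 2)(v + 1)(v + 2)(v + 3) = 0 at v ∈ {-3, -2, -1, 2}.
The Hessian is diagonal: diag(J_uu, J_vv). Second derivatives: J_uu(-4)=-2100, J_uu(-3)=1440, J_uu(1)=-2400, J_uu(3)=5040; J_vv(-3)=300, J_vv(-2)=-120, J_vv(-1)=180, J_vv(2)=-1800.
Local maxima occur where both diagonal entries negative: (-4, -2), (-4, 2), (1, -2), (1, 2). Count: 4.

4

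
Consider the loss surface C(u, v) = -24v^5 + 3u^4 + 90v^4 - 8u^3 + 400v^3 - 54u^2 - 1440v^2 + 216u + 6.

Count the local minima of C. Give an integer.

4

C separates as a function of u plus a function of v, so ∇C=0 decouples.
∂C/∂u = 12(u - 3)(u - 2)(u + 3) = 0 at u ∈ {-3, 2, 3}; ∂C/∂v = -120v(v - 4)(v - 2)(v + 3) = 0 at v ∈ {-3, 0, 2, 4}.
The Hessian is diagonal: diag(C_uu, C_vv). Second derivatives: C_uu(-3)=360, C_uu(2)=-60, C_uu(3)=72; C_vv(-3)=12600, C_vv(0)=-2880, C_vv(2)=2400, C_vv(4)=-6720.
Local minima occur where both diagonal entries positive: (-3, -3), (-3, 2), (3, -3), (3, 2). Count: 4.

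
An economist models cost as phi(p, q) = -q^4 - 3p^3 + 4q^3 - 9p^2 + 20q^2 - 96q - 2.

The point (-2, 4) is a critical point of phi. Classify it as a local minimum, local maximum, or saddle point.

saddle point

The mixed partial ∂²phi/∂p∂q is 0, so the Hessian at any point is diag(phi_pp, phi_qq) = diag(-18(p + 1), 4(-3q^2 + 6q + 10)).
At (-2, 4): H = diag(18, -56).
The eigenvalues have opposite signs, so H is indefinite: a saddle point.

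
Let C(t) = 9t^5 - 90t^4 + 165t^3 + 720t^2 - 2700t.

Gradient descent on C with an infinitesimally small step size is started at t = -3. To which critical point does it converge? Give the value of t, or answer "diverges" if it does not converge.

C'(t) = 45(t - 5)(t - 3)(t - 2)(t + 2), so C'(-3) = 10800.
Gradient descent moves in the -C' direction, i.e. t is decreasing.
There is no critical point below t=-3, and C' keeps the same sign, so the iterate runs off to −∞.

diverges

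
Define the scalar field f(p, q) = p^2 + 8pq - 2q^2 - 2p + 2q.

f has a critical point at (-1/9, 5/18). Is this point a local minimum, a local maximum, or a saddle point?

saddle point

The Hessian of f is constant: H = [[2, 8], [8, -4]].
det(H) = 2·(-4) − 8² = -72.
Since det(H) < 0, H is indefinite and the critical point is a saddle point.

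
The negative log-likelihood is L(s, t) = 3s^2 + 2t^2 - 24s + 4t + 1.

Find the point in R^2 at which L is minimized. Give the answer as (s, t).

L(s,t) separates as P(s) + Q(t) + 1, so its minimum is min P + min Q + 1.
P'(s) = 6s - 24 vanishes at s ∈ {4}; Q'(t) = 4(t + 1) vanishes at t ∈ {-1}.
Local minima of P (where P''>0): P(4)=-48. Local minima of Q: Q(-1)=-2.
So the global minimum of L is P(4) + Q(-1) + 1 = -48 − 2 + 1 = -49, attained at (4, -1).

(4, -1)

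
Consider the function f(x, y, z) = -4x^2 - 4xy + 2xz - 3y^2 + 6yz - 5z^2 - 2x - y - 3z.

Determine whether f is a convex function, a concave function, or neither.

concave

f is quadratic, so its Hessian is the constant matrix H = [[-8, -4, 2], [-4, -6, 6], [2, 6, -10]].
Leading principal minors: -8, 32, -104.
Signs alternate −, +, − ⇒ H ≺ 0 ⇒ concave.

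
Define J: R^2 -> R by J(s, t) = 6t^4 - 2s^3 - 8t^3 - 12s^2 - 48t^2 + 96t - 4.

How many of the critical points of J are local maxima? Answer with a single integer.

J separates as a function of s plus a function of t, so ∇J=0 decouples.
∂J/∂s = -6s(s + 4) = 0 at s ∈ {-4, 0}; ∂J/∂t = 24(t - 2)(t - 1)(t + 2) = 0 at t ∈ {-2, 1, 2}.
The Hessian is diagonal: diag(J_ss, J_tt). Second derivatives: J_ss(-4)=24, J_ss(0)=-24; J_tt(-2)=288, J_tt(1)=-72, J_tt(2)=96.
Local maxima occur where both diagonal entries negative: (0, 1). Count: 1.

1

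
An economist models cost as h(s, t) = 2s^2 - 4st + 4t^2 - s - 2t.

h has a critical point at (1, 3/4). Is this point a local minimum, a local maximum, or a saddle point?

local minimum

The Hessian of h is constant: H = [[4, -4], [-4, 8]].
det(H) = 4·8 − (-4)² = 16.
det(H) > 0 and tr(H) = 12 > 0, so H is positive definite and the point is a local minimum.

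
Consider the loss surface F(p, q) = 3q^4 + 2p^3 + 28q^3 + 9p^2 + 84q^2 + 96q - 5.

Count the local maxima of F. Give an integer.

1

F separates as a function of p plus a function of q, so ∇F=0 decouples.
∂F/∂p = 6p(p + 3) = 0 at p ∈ {-3, 0}; ∂F/∂q = 12(q + 1)(q + 2)(q + 4) = 0 at q ∈ {-4, -2, -1}.
The Hessian is diagonal: diag(F_pp, F_qq). Second derivatives: F_pp(-3)=-18, F_pp(0)=18; F_qq(-4)=72, F_qq(-2)=-24, F_qq(-1)=36.
Local maxima occur where both diagonal entries negative: (-3, -2). Count: 1.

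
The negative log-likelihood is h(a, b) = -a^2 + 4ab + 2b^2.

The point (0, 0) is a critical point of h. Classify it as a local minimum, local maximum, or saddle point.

saddle point

The Hessian of h is constant: H = [[-2, 4], [4, 4]].
det(H) = (-2)·4 − 4² = -24.
Since det(H) < 0, H is indefinite and the critical point is a saddle point.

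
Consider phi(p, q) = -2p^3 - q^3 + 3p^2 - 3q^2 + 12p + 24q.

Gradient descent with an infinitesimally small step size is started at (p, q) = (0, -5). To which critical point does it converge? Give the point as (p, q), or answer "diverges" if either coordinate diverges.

(-1, -4)

phi is separable, so gradient descent decouples: p follows -∂phi/∂p, q follows -∂phi/∂q.
∂phi/∂p = -6(p - 2)(p + 1); at p=0 this is 12, so p decreases.
∂phi/∂q = -3(q - 2)(q + 4); at q=-5 this is -21, so q increases.
p converges to its nearest critical value -1 (a local min of the p-part); q converges to -4. The iterate converges to (-1, -4).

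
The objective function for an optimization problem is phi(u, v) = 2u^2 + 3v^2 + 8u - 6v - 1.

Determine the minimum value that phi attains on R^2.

-12

phi(u,v) separates as P(u) + Q(v) − 1, so its minimum is min P + min Q − 1.
P'(u) = 4u + 8 vanishes at u ∈ {-2}; Q'(v) = 6v - 6 vanishes at v ∈ {1}.
Local minima of P (where P''>0): P(-2)=-8. Local minima of Q: Q(1)=-3.
So the global minimum of phi is P(-2) + Q(1) − 1 = -8 − 3 − 1 = -12, attained at (-2, 1).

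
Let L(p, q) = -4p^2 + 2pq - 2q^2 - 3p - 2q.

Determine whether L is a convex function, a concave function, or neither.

concave

L is quadratic, so its Hessian is the constant matrix H = [[-8, 2], [2, -4]].
det(H) = 28, tr(H) = -12.
det(H) > 0 and tr(H) < 0, so H is negative definite everywhere: concave.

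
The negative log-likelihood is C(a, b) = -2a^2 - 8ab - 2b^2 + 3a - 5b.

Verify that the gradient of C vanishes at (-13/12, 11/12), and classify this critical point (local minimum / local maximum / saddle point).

∇C = (-4a - 8b + 3, -8a - 4b - 5); substituting (-13/12, 11/12) gives ∇C = (0, 0), so (-13/12, 11/12) is indeed a critical point.
The Hessian of C is constant: H = [[-4, -8], [-8, -4]].
det(H) = (-4)·(-4) − (-8)² = -48.
Since det(H) < 0, H is indefinite and the critical point is a saddle point.

saddle point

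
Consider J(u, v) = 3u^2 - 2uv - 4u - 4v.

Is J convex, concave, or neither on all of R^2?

neither

J is quadratic, so its Hessian is the constant matrix H = [[6, -2], [-2, 0]].
det(H) = -4, tr(H) = 6.
det(H) < 0, so H is indefinite: neither convex nor concave.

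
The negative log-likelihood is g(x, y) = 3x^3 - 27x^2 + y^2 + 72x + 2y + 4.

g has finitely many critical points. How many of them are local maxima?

0

g separates as a function of x plus a function of y, so ∇g=0 decouples.
∂g/∂x = 9(x - 4)(x - 2) = 0 at x ∈ {2, 4}; ∂g/∂y = 2(y + 1) = 0 at y ∈ {-1}.
The Hessian is diagonal: diag(g_xx, g_yy). Second derivatives: g_xx(2)=-18, g_xx(4)=18; g_yy(-1)=2.
Local maxima occur where both diagonal entries negative: none. Count: 0.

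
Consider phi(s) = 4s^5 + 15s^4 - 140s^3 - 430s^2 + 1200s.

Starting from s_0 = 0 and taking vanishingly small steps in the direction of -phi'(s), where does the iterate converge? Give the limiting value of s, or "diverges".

phi'(s) = 20(s - 4)(s - 1)(s + 3)(s + 5), so phi'(0) = 1200.
Gradient descent moves in the -phi' direction, i.e. s is decreasing.
The nearest critical point in that direction is s = -3, where phi'' = 1120 > 0 (a local minimum). The iterate converges there.

-3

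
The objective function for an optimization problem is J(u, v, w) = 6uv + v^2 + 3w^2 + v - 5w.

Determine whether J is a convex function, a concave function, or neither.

neither

J is quadratic, so its Hessian is the constant matrix H = [[0, 6, 0], [6, 2, 0], [0, 0, 6]].
Leading principal minors: 0, -36, -216.
Neither pattern holds ⇒ H is indefinite ⇒ neither convex nor concave.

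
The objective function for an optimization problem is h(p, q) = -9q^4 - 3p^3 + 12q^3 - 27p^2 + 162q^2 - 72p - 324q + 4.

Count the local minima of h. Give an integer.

1

h separates as a function of p plus a function of q, so ∇h=0 decouples.
∂h/∂p = -9(p + 2)(p + 4) = 0 at p ∈ {-4, -2}; ∂h/∂q = -36(q - 3)(q - 1)(q + 3) = 0 at q ∈ {-3, 1, 3}.
The Hessian is diagonal: diag(h_pp, h_qq). Second derivatives: h_pp(-4)=18, h_pp(-2)=-18; h_qq(-3)=-864, h_qq(1)=288, h_qq(3)=-432.
Local minima occur where both diagonal entries positive: (-4, 1). Count: 1.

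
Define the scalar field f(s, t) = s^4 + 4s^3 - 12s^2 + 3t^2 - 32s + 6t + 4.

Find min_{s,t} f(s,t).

-63

f(s,t) separates as P(s) + Q(t) + 4, so its minimum is min P + min Q + 4.
P'(s) = 4(s - 2)(s + 1)(s + 4) vanishes at s ∈ {-4, -1, 2}; Q'(t) = 6(t + 1) vanishes at t ∈ {-1}.
Local minima of P (where P''>0): P(-4)=-64, P(2)=-64. Local minima of Q: Q(-1)=-3.
So the global minimum of f is P(-4) + Q(-1) + 4 = -64 − 3 + 4 = -63, attained at (-4, -1).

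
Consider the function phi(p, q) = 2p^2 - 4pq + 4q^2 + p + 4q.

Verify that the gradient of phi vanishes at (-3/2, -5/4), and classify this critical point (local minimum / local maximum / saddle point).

local minimum

∇phi = (4p - 4q + 1, -4p + 8q + 4); substituting (-3/2, -5/4) gives ∇phi = (0, 0), so (-3/2, -5/4) is indeed a critical point.
The Hessian of phi is constant: H = [[4, -4], [-4, 8]].
det(H) = 4·8 − (-4)² = 16.
det(H) > 0 and tr(H) = 12 > 0, so H is positive definite and the point is a local minimum.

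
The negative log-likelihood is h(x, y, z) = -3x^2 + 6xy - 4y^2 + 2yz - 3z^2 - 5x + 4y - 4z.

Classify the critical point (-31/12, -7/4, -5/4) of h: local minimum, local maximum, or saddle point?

The Hessian is constant: H = [[-6, 6, 0], [6, -8, 2], [0, 2, -6]].
Leading principal minors: Δ₁ = -6, Δ₂ = 12, Δ₃ = -48.
The minors alternate sign starting negative (−, +, −), so H is negative definite: a local maximum.

local maximum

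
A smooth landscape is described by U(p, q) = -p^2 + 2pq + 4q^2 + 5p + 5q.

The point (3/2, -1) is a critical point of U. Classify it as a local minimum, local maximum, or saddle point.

The Hessian of U is constant: H = [[-2, 2], [2, 8]].
det(H) = (-2)·8 − 2² = -20.
Since det(H) < 0, H is indefinite and the critical point is a saddle point.

saddle point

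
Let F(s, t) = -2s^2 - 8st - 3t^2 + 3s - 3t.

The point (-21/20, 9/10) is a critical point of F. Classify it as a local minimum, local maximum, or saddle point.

saddle point

The Hessian of F is constant: H = [[-4, -8], [-8, -6]].
det(H) = (-4)·(-6) − (-8)² = -40.
Since det(H) < 0, H is indefinite and the critical point is a saddle point.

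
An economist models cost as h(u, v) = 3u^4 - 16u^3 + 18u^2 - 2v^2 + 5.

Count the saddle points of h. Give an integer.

h separates as a function of u plus a function of v, so ∇h=0 decouples.
∂h/∂u = 12u(u - 3)(u - 1) = 0 at u ∈ {0, 1, 3}; ∂h/∂v = -4v = 0 at v ∈ {0}.
The Hessian is diagonal: diag(h_uu, h_vv). Second derivatives: h_uu(0)=36, h_uu(1)=-24, h_uu(3)=72; h_vv(0)=-4.
Saddle points occur where the two diagonal entries have opposite signs: (0, 0), (3, 0). Count: 2.

2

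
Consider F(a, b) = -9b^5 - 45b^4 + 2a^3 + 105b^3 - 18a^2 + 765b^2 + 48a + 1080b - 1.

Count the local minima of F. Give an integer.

2

F separates as a function of a plus a function of b, so ∇F=0 decouples.
∂F/∂a = 6(a - 4)(a - 2) = 0 at a ∈ {2, 4}; ∂F/∂b = -45(b - 3)(b + 1)(b + 2)(b + 4) = 0 at b ∈ {-4, -2, -1, 3}.
The Hessian is diagonal: diag(F_aa, F_bb). Second derivatives: F_aa(2)=-12, F_aa(4)=12; F_bb(-4)=1890, F_bb(-2)=-450, F_bb(-1)=540, F_bb(3)=-6300.
Local minima occur where both diagonal entries positive: (4, -4), (4, -1). Count: 2.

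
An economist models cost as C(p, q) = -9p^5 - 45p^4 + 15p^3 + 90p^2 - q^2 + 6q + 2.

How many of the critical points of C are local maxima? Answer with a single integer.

C separates as a function of p plus a function of q, so ∇C=0 decouples.
∂C/∂p = -45p(p - 1)(p + 1)(p + 4) = 0 at p ∈ {-4, -1, 0, 1}; ∂C/∂q = -2(q - 3) = 0 at q ∈ {3}.
The Hessian is diagonal: diag(C_pp, C_qq). Second derivatives: C_pp(-4)=2700, C_pp(-1)=-270, C_pp(0)=180, C_pp(1)=-450; C_qq(3)=-2.
Local maxima occur where both diagonal entries negative: (-1, 3), (1, 3). Count: 2.

2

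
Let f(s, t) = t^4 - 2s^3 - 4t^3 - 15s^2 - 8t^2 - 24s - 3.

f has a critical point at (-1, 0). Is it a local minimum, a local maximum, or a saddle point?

The mixed partial ∂²f/∂s∂t is 0, so the Hessian at any point is diag(f_ss, f_tt) = diag(-6(2s + 5), 4(3t^2 - 6t - 4)).
At (-1, 0): H = diag(-18, -16).
Both eigenvalues are negative, so H is negative definite: a local maximum.

local maximum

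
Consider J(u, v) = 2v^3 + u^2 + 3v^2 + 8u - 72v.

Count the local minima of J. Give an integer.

J separates as a function of u plus a function of v, so ∇J=0 decouples.
∂J/∂u = 2(u + 4) = 0 at u ∈ {-4}; ∂J/∂v = 6(v - 3)(v + 4) = 0 at v ∈ {-4, 3}.
The Hessian is diagonal: diag(J_uu, J_vv). Second derivatives: J_uu(-4)=2; J_vv(-4)=-42, J_vv(3)=42.
Local minima occur where both diagonal entries positive: (-4, 3). Count: 1.

1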